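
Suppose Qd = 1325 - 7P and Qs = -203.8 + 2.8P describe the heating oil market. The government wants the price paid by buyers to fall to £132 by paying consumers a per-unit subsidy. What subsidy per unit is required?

At a buyer price of 132, quantity demanded is 1325 − 7·132 = 401.
Sellers supply 401 only when they receive Ps with -203.8 + 2.8·Ps = 401, i.e. Ps = 216.
s = Ps − Pb = 216 − 132 = 84.

Required subsidy s = £84 per unit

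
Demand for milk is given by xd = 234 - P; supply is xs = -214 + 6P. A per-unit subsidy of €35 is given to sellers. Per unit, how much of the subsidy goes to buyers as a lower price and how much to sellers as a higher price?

Buyers gain €30 per unit; sellers gain €5 per unit

Pre-subsidy: 234 - P = -214 + 6P gives P* = 64, x* = 170.
With the subsidy, sellers receive Ps = Pb + 35 for each unit, where Pb is the price buyers pay.
Supply in terms of Pb becomes xs = -214 + 6(Pb + 35) = -4 + 6Pb. Setting this equal to demand: 234 - Pb = -4 + 6Pb, so Pb = 34.
Sellers receive Ps = 34 + 35 = 69; x' = 234 − 1·34 = 200.
Buyers' price falls by P* − Pb = 64 − 34 = 30; sellers' price rises by Ps − P* = 69 − 64 = 5.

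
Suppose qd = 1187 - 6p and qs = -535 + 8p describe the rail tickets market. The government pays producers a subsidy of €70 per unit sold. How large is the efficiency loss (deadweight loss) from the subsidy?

Deadweight loss = €8400

Pre-subsidy: 1187 - 6p = -535 + 8p gives p* = 123, q* = 449.
With the subsidy, sellers receive ps = pb + 70 for each unit, where pb is the price buyers pay.
Supply in terms of pb becomes qs = -535 + 8(pb + 70) = 25 + 8pb. Setting this equal to demand: 1187 - 6pb = 25 + 8pb, so pb = 83.
Sellers receive ps = 83 + 70 = 153; q' = 1187 − 6·83 = 689.
The subsidy expands output by 689 − 449 = 240 past the efficient level; on those units the gap between marginal cost and willingness to pay runs from 0 up to 70.
DWL = ½ × 70 × 240 = 8400.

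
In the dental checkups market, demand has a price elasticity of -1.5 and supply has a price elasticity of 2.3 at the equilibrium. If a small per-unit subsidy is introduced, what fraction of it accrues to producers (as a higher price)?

Producer share = 15/38

For a small subsidy around the equilibrium, the benefit split depends on the relative slopes, which at a point are proportional to the elasticities.
Buyer share = εs/(εs + |εd|) = 2.3/(2.3 + 1.5) = 23/38; seller share = |εd|/(εs + |εd|) = 15/38.
So producers capture 15/38 of the subsidy.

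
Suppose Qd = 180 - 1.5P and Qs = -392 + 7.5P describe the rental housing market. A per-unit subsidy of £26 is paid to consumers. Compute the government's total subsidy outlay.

Pre-subsidy: 180 - 1.5P = -392 + 7.5P gives P* = 572/9, Q* = 254/3.
With the rebate, buyers effectively pay Pb = Ps − 26, where Ps is the price sellers receive.
Demand in terms of Ps becomes Qd = 180 − 1.5(Ps − 26) = 219 - 1.5Ps. Setting this equal to supply: 219 - 1.5Ps = -392 + 7.5Ps, so Ps = 611/9.
Buyers pay Pb = 611/9 − 26 = 377/9; Q' = -392 + 7.5·(611/9) = 703/6.
Government outlay = subsidy × quantity = 26 × 703/6 = 9139/3.

Government cost = 9139/3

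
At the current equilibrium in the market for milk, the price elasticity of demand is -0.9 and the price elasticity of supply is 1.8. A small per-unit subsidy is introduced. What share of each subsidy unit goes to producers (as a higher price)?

Producer share = 1/3

For a small subsidy around the equilibrium, the benefit split depends on the relative slopes, which at a point are proportional to the elasticities.
Buyer share = εs/(εs + |εd|) = 1.8/(1.8 + 0.9) = 2/3; seller share = |εd|/(εs + |εd|) = 1/3.
So producers capture 1/3 of the subsidy.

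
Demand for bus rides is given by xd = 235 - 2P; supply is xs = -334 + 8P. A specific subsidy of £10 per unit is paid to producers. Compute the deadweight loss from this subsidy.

Pre-subsidy: 235 - 2P = -334 + 8P gives P* = 56.9, x* = 121.2.
With the subsidy, sellers receive Ps = Pb + 10 for each unit, where Pb is the price buyers pay.
Supply in terms of Pb becomes xs = -334 + 8(Pb + 10) = -254 + 8Pb. Setting this equal to demand: 235 - 2Pb = -254 + 8Pb, so Pb = 48.9.
Sellers receive Ps = 48.9 + 10 = 58.9; x' = 235 − 2·48.9 = 137.2.
The subsidy expands output by 137.2 − 121.2 = 16 past the efficient level; on those units the gap between marginal cost and willingness to pay runs from 0 up to 10.
DWL = ½ × 10 × 16 = 80.

Deadweight loss = £80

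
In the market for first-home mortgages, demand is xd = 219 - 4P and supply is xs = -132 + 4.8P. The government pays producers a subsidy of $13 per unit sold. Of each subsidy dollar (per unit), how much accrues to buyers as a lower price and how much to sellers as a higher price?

Buyers gain 78/11 per unit; sellers gain 65/11 per unit

Pre-subsidy: 219 - 4P = -132 + 4.8P gives P* = 1755/44, x* = 654/11.
With the subsidy, sellers receive Ps = Pb + 13 for each unit, where Pb is the price buyers pay.
Supply in terms of Pb becomes xs = -132 + 4.8(Pb + 13) = -69.6 + 4.8Pb. Setting this equal to demand: 219 - 4Pb = -69.6 + 4.8Pb, so Pb = 1443/44.
Sellers receive Ps = 1443/44 + 13 = 2015/44; x' = 219 − 4·(1443/44) = 966/11.
Buyers' price falls by P* − Pb = 1755/44 − 1443/44 = 78/11; sellers' price rises by Ps − P* = 2015/44 − 1755/44 = 65/11.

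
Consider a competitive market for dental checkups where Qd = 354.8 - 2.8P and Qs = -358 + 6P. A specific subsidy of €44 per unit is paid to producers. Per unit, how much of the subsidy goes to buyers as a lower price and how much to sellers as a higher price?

Buyers gain €30 per unit; sellers gain €14 per unit

Pre-subsidy: 354.8 - 2.8P = -358 + 6P gives P* = 81, Q* = 128.
With the subsidy, sellers receive Ps = Pb + 44 for each unit, where Pb is the price buyers pay.
Supply in terms of Pb becomes Qs = -358 + 6(Pb + 44) = -94 + 6Pb. Setting this equal to demand: 354.8 - 2.8Pb = -94 + 6Pb, so Pb = 51.
Sellers receive Ps = 51 + 44 = 95; Q' = 354.8 − 2.8·51 = 212.
Buyers' price falls by P* − Pb = 81 − 51 = 30; sellers' price rises by Ps − P* = 95 − 81 = 14.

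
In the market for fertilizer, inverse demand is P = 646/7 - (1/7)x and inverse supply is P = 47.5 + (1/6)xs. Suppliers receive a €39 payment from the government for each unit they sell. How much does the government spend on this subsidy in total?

Pre-subsidy: 646/7 - (1/7)x = 47.5 + (1/6)x gives x* = 1881/13 and P* = 931/13.
With the subsidy, sellers receive Ps = Pb + 39 for each unit, where Pb is the price buyers pay.
On the curves, Pb = 646/7 - (1/7)x and Ps = 47.5 + (1/6)x; the wedge Ps − Pb = 39 gives 47.5 + (1/6)x − (646/7 - (1/7)x) = 39, so x' = 3519/13.
Then Pb = 646/7 − (1/7)·(3519/13) = 697/13 and Ps = 47.5 + (1/6)·(3519/13) = 1204/13.
Government outlay = subsidy × quantity = 39 × 3519/13 = 10557.

Government cost = €10557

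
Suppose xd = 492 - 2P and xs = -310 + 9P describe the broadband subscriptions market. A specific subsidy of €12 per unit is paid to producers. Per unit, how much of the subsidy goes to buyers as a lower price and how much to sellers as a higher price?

Buyers gain 108/11 per unit; sellers gain 24/11 per unit

Pre-subsidy: 492 - 2P = -310 + 9P gives P* = 802/11, x* = 3808/11.
With the subsidy, sellers receive Ps = Pb + 12 for each unit, where Pb is the price buyers pay.
Supply in terms of Pb becomes xs = -310 + 9(Pb + 12) = -202 + 9Pb. Setting this equal to demand: 492 - 2Pb = -202 + 9Pb, so Pb = 694/11.
Sellers receive Ps = 694/11 + 12 = 826/11; x' = 492 − 2·(694/11) = 4024/11.
Buyers' price falls by P* − Pb = 802/11 − 694/11 = 108/11; sellers' price rises by Ps − P* = 826/11 − 802/11 = 24/11.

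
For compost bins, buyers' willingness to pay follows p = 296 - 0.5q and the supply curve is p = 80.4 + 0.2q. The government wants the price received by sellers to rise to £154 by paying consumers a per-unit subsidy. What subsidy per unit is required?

Required subsidy s = £42 per unit

At a seller price of 154, quantity supplied is -402 + 5·154 = 368.
Buyers absorb 368 only when they pay pb = 296 − 0.5·368 = 112.
s = ps − pb = 154 − 112 = 42.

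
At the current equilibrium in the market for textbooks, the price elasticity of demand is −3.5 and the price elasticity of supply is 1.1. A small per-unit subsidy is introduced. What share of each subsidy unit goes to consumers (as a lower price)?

For a small subsidy around the equilibrium, the benefit split depends on the relative slopes, which at a point are proportional to the elasticities.
Buyer share = εs/(εs + |εd|) = 1.1/(1.1 + 3.5) = 11/46; seller share = |εd|/(εs + |εd|) = 35/46.

Consumer share = 11/46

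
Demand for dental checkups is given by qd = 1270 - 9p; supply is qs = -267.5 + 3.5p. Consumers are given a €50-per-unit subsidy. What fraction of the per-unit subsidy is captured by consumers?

Consumer share = 0.28

Pre-subsidy: 1270 - 9p = -267.5 + 3.5p gives p* = 123, q* = 163.
With the rebate, buyers effectively pay pb = ps − 50, where ps is the price sellers receive.
Demand in terms of ps becomes qd = 1270 − 9(ps − 50) = 1720 - 9ps. Setting this equal to supply: 1720 - 9ps = -267.5 + 3.5ps, so ps = 159.
Buyers pay pb = 159 − 50 = 109; q' = -267.5 + 3.5·159 = 289.
Buyers' price falls by p* − pb = 123 − 109 = 14; sellers' price rises by ps − p* = 159 − 123 = 36.
So consumers capture 14/50 = 0.28 of each unit of subsidy.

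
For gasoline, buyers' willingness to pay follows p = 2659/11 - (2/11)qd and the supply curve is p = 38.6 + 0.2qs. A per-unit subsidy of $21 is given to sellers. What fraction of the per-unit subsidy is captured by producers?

Pre-subsidy: 2659/11 - (2/11)q = 38.6 + 0.2q gives q* = 532 and p* = 145.
With the subsidy, sellers receive ps = pb + 21 for each unit, where pb is the price buyers pay.
On the curves, pb = 2659/11 - (2/11)q and ps = 38.6 + 0.2q; the wedge ps − pb = 21 gives 38.6 + 0.2q − (2659/11 - (2/11)q) = 21, so q' = 587.
Then pb = 2659/11 − (2/11)·587 = 135 and ps = 38.6 + 0.2·587 = 156.
Buyers' price falls by p* − pb = 145 − 135 = 10; sellers' price rises by ps − p* = 156 − 145 = 11.
So producers capture 11/21 = 11/21 of each unit of subsidy.

Producer share = 11/21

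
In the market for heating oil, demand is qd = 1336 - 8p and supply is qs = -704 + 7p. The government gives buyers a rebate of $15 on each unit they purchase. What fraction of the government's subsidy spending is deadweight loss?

DWL / government spending = 7/76

Pre-subsidy: 1336 - 8p = -704 + 7p gives p* = 136, q* = 248.
With the rebate, buyers effectively pay pb = ps − 15, where ps is the price sellers receive.
Demand in terms of ps becomes qd = 1336 − 8(ps − 15) = 1456 - 8ps. Setting this equal to supply: 1456 - 8ps = -704 + 7ps, so ps = 144.
Buyers pay pb = 144 − 15 = 129; q' = -704 + 7·144 = 304.
ΔCS = ½(248 + 304)(136 − 129) = 1932; ΔPS = ½(248 + 304)(144 − 136) = 2208.
Government spending = 15 × 304 = 4560.
DWL = ½ × 15 × (304 − 248) = 420; fraction = 420 / 4560 = 7/76.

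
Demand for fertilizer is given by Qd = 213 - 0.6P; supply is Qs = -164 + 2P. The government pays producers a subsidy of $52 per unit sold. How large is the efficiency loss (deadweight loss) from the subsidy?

Deadweight loss = $624

Pre-subsidy: 213 - 0.6P = -164 + 2P gives P* = 145, Q* = 126.
With the subsidy, sellers receive Ps = Pb + 52 for each unit, where Pb is the price buyers pay.
Supply in terms of Pb becomes Qs = -164 + 2(Pb + 52) = -60 + 2Pb. Setting this equal to demand: 213 - 0.6Pb = -60 + 2Pb, so Pb = 105.
Sellers receive Ps = 105 + 52 = 157; Q' = 213 − 0.6·105 = 150.
The subsidy expands output by 150 − 126 = 24 past the efficient level; on those units the gap between marginal cost and willingness to pay runs from 0 up to 52.
DWL = ½ × 52 × 24 = 624.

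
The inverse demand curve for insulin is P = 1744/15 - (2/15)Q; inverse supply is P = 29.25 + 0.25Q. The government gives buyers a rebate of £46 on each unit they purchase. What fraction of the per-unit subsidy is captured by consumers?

Pre-subsidy: 1744/15 - (2/15)Q = 29.25 + 0.25Q gives Q* = 227 and P* = 86.
With the rebate, buyers effectively pay Pb = Ps − 46, where Ps is the price sellers receive.
On the curves, Pb = 1744/15 - (2/15)Q and Ps = 29.25 + 0.25Q; the wedge Ps − Pb = 46 gives 29.25 + 0.25Q − (1744/15 - (2/15)Q) = 46, so Q' = 347.
Then Pb = 1744/15 − (2/15)·347 = 70 and Ps = 29.25 + 0.25·347 = 116.
Buyers' price falls by P* − Pb = 86 − 70 = 16; sellers' price rises by Ps − P* = 116 − 86 = 30.
So consumers capture 16/46 = 8/23 of each unit of subsidy.

Consumer share = 8/23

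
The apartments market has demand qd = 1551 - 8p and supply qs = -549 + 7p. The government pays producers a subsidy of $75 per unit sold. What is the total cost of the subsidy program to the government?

Government cost = $53325

Pre-subsidy: 1551 - 8p = -549 + 7p gives p* = 140, q* = 431.
With the subsidy, sellers receive ps = pb + 75 for each unit, where pb is the price buyers pay.
Supply in terms of pb becomes qs = -549 + 7(pb + 75) = -24 + 7pb. Setting this equal to demand: 1551 - 8pb = -24 + 7pb, so pb = 105.
Sellers receive ps = 105 + 75 = 180; q' = 1551 − 8·105 = 711.
Government outlay = subsidy × quantity = 75 × 711 = 53325.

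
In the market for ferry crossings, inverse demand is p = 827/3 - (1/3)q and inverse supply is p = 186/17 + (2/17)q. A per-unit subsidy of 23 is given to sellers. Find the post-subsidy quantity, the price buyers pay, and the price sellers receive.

q' = 638; buyers pay 63; sellers receive 86

Pre-subsidy: 827/3 - (1/3)q = 186/17 + (2/17)q gives q* = 587 and p* = 80.
With the subsidy, sellers receive ps = pb + 23 for each unit, where pb is the price buyers pay.
On the curves, pb = 827/3 - (1/3)q and ps = 186/17 + (2/17)q; the wedge ps − pb = 23 gives 186/17 + (2/17)q − (827/3 - (1/3)q) = 23, so q' = 638.
Then pb = 827/3 − (1/3)·638 = 63 and ps = 186/17 + (2/17)·638 = 86.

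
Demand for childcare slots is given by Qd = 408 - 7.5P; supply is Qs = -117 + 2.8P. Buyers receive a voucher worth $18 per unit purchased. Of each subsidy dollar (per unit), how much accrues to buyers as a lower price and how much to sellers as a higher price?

Pre-subsidy: 408 - 7.5P = -117 + 2.8P gives P* = 5250/103, Q* = 2649/103.
With the rebate, buyers effectively pay Pb = Ps − 18, where Ps is the price sellers receive.
Demand in terms of Ps becomes Qd = 408 − 7.5(Ps − 18) = 543 - 7.5Ps. Setting this equal to supply: 543 - 7.5Ps = -117 + 2.8Ps, so Ps = 6600/103.
Buyers pay Pb = 6600/103 − 18 = 4746/103; Q' = -117 + 2.8·(6600/103) = 6429/103.
Buyers' price falls by P* − Pb = 5250/103 − 4746/103 = 504/103; sellers' price rises by Ps − P* = 6600/103 − 5250/103 = 1350/103.

Buyers gain 504/103 per unit; sellers gain 1350/103 per unit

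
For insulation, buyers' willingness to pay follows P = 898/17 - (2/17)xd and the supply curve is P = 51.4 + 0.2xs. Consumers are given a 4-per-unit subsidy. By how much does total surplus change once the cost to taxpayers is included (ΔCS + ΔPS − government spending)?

Pre-subsidy: 898/17 - (2/17)x = 51.4 + 0.2x gives x* = 121/27 and P* = 1412/27.
With the rebate, buyers effectively pay Pb = Ps − 4, where Ps is the price sellers receive.
On the curves, Pb = 898/17 - (2/17)x and Ps = 51.4 + 0.2x; the wedge Ps − Pb = 4 gives 51.4 + 0.2x − (898/17 - (2/17)x) = 4, so x' = 461/27.
Then Pb = 898/17 − (2/17)·(461/27) = 1372/27 and Ps = 51.4 + 0.2·(461/27) = 1480/27.
ΔCS = ½(121/27 + 461/27)(1412/27 − 1372/27) = 3880/243; ΔPS = ½(121/27 + 461/27)(1480/27 − 1412/27) = 6596/243.
Government spending = 4 × 461/27 = 1844/27.
Net change = 3880/243 + 6596/243 − 1844/27 = -680/27. The loss equals the DWL triangle ½·4·340/27.

Net change in total surplus = -680/27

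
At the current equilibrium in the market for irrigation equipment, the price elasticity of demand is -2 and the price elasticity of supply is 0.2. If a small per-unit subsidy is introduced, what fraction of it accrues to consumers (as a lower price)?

For a small subsidy around the equilibrium, the benefit split depends on the relative slopes, which at a point are proportional to the elasticities.
Buyer share = εs/(εs + |εd|) = 0.2/(0.2 + 2) = 1/11; seller share = |εd|/(εs + |εd|) = 10/11.

Consumer share = 1/11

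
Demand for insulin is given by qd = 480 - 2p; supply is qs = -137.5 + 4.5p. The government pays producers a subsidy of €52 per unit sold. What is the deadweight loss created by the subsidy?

Pre-subsidy: 480 - 2p = -137.5 + 4.5p gives p* = 95, q* = 290.
With the subsidy, sellers receive ps = pb + 52 for each unit, where pb is the price buyers pay.
Supply in terms of pb becomes qs = -137.5 + 4.5(pb + 52) = 96.5 + 4.5pb. Setting this equal to demand: 480 - 2pb = 96.5 + 4.5pb, so pb = 59.
Sellers receive ps = 59 + 52 = 111; q' = 480 − 2·59 = 362.
The subsidy expands output by 362 − 290 = 72 past the efficient level; on those units the gap between marginal cost and willingness to pay runs from 0 up to 52.
DWL = ½ × 52 × 72 = 1872.

Deadweight loss = €1872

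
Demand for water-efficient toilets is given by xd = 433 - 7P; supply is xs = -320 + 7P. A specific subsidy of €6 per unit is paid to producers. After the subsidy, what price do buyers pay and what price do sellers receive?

Buyers pay 711/14; sellers receive 795/14

Pre-subsidy: 433 - 7P = -320 + 7P gives P* = 753/14, x* = 56.5.
With the subsidy, sellers receive Ps = Pb + 6 for each unit, where Pb is the price buyers pay.
Supply in terms of Pb becomes xs = -320 + 7(Pb + 6) = -278 + 7Pb. Setting this equal to demand: 433 - 7Pb = -278 + 7Pb, so Pb = 711/14.
Sellers receive Ps = 711/14 + 6 = 795/14; x' = 433 − 7·(711/14) = 77.5.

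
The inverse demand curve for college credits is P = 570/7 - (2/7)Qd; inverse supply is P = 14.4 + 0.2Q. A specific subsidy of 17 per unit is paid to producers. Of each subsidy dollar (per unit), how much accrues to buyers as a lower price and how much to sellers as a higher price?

Pre-subsidy: 570/7 - (2/7)Q = 14.4 + 0.2Q gives Q* = 138 and P* = 42.
With the subsidy, sellers receive Ps = Pb + 17 for each unit, where Pb is the price buyers pay.
On the curves, Pb = 570/7 - (2/7)Q and Ps = 14.4 + 0.2Q; the wedge Ps − Pb = 17 gives 14.4 + 0.2Q − (570/7 - (2/7)Q) = 17, so Q' = 173.
Then Pb = 570/7 − (2/7)·173 = 32 and Ps = 14.4 + 0.2·173 = 49.
Buyers' price falls by P* − Pb = 42 − 32 = 10; sellers' price rises by Ps − P* = 49 − 42 = 7.

Buyers gain 10 per unit; sellers gain 7 per unit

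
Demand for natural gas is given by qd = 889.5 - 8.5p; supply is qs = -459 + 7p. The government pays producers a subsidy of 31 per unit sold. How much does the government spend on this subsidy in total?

Pre-subsidy: 889.5 - 8.5p = -459 + 7p gives p* = 87, q* = 150.
With the subsidy, sellers receive ps = pb + 31 for each unit, where pb is the price buyers pay.
Supply in terms of pb becomes qs = -459 + 7(pb + 31) = -242 + 7pb. Setting this equal to demand: 889.5 - 8.5pb = -242 + 7pb, so pb = 73.
Sellers receive ps = 73 + 31 = 104; q' = 889.5 − 8.5·73 = 269.
Government outlay = subsidy × quantity = 31 × 269 = 8339.

Government cost = 8339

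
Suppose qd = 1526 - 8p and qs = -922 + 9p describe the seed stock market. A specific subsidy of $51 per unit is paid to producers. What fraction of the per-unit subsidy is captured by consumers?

Pre-subsidy: 1526 - 8p = -922 + 9p gives p* = 144, q* = 374.
With the subsidy, sellers receive ps = pb + 51 for each unit, where pb is the price buyers pay.
Supply in terms of pb becomes qs = -922 + 9(pb + 51) = -463 + 9pb. Setting this equal to demand: 1526 - 8pb = -463 + 9pb, so pb = 117.
Sellers receive ps = 117 + 51 = 168; q' = 1526 − 8·117 = 590.
Buyers' price falls by p* − pb = 144 − 117 = 27; sellers' price rises by ps − p* = 168 − 144 = 24.
So consumers capture 27/51 = 9/17 of each unit of subsidy.

Consumer share = 9/17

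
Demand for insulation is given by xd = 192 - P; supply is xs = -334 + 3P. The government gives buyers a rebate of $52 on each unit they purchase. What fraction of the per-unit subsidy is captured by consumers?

Consumer share = 0.75

Pre-subsidy: 192 - P = -334 + 3P gives P* = 131.5, x* = 60.5.
With the rebate, buyers effectively pay Pb = Ps − 52, where Ps is the price sellers receive.
Demand in terms of Ps becomes xd = 192 − 1(Ps − 52) = 244 - Ps. Setting this equal to supply: 244 - Ps = -334 + 3Ps, so Ps = 144.5.
Buyers pay Pb = 144.5 − 52 = 92.5; x' = -334 + 3·144.5 = 99.5.
Buyers' price falls by P* − Pb = 131.5 − 92.5 = 39; sellers' price rises by Ps − P* = 144.5 − 131.5 = 13.
So consumers capture 39/52 = 0.75 of each unit of subsidy.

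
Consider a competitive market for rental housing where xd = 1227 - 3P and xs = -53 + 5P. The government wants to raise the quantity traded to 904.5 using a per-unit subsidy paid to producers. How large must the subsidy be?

At x = 904.5, invert demand for the buyer price: Pb = (1227 − 904.5)/3 = 107.5; invert supply for the seller price: Ps = (904.5 − (-53))/5 = 191.5.
The subsidy must fill the gap: s = Ps − Pb = 191.5 − 107.5 = 84.

Required subsidy s = 84 per unit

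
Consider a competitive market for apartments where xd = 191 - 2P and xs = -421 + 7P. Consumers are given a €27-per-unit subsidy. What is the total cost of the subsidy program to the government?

Government cost = €2619

Pre-subsidy: 191 - 2P = -421 + 7P gives P* = 68, x* = 55.
With the rebate, buyers effectively pay Pb = Ps − 27, where Ps is the price sellers receive.
Demand in terms of Ps becomes xd = 191 − 2(Ps − 27) = 245 - 2Ps. Setting this equal to supply: 245 - 2Ps = -421 + 7Ps, so Ps = 74.
Buyers pay Pb = 74 − 27 = 47; x' = -421 + 7·74 = 97.
Government outlay = subsidy × quantity = 27 × 97 = 2619.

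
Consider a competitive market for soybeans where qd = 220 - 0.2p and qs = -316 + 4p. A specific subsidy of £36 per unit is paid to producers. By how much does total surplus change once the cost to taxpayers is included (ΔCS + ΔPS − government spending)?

Net change in total surplus = -864/7

Pre-subsidy: 220 - 0.2p = -316 + 4p gives p* = 2680/21, q* = 4084/21.
With the subsidy, sellers receive ps = pb + 36 for each unit, where pb is the price buyers pay.
Supply in terms of pb becomes qs = -316 + 4(pb + 36) = -172 + 4pb. Setting this equal to demand: 220 - 0.2pb = -172 + 4pb, so pb = 280/3.
Sellers receive ps = 280/3 + 36 = 388/3; q' = 220 − 0.2·(280/3) = 604/3.
ΔCS = ½(4084/21 + 604/3)(2680/21 − 280/3) = 332480/49; ΔPS = ½(4084/21 + 604/3)(388/3 − 2680/21) = 16624/49.
Government spending = 36 × 604/3 = 7248.
Net change = 332480/49 + 16624/49 − 7248 = -864/7. The loss equals the DWL triangle ½·36·48/7.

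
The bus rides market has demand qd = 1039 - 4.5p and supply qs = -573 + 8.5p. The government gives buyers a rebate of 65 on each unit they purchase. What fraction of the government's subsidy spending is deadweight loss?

Pre-subsidy: 1039 - 4.5p = -573 + 8.5p gives p* = 124, q* = 481.
With the rebate, buyers effectively pay pb = ps − 65, where ps is the price sellers receive.
Demand in terms of ps becomes qd = 1039 − 4.5(ps − 65) = 1331.5 - 4.5ps. Setting this equal to supply: 1331.5 - 4.5ps = -573 + 8.5ps, so ps = 146.5.
Buyers pay pb = 146.5 − 65 = 81.5; q' = -573 + 8.5·146.5 = 672.25.
ΔCS = ½(481 + 672.25)(124 − 81.5) = 24506.5625; ΔPS = ½(481 + 672.25)(146.5 − 124) = 12974.0625.
Government spending = 65 × 672.25 = 43696.25.
DWL = ½ × 65 × (672.25 − 481) = 6215.625; fraction = 6215.625 / 43696.25 = 765/5378.

DWL / government spending = 765/5378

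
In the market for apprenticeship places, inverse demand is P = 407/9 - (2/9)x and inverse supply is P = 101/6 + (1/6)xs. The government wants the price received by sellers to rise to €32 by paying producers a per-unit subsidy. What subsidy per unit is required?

Required subsidy s = €7 per unit

At a seller price of 32, quantity supplied is -101 + 6·32 = 91.
Buyers absorb 91 only when they pay Pb = 407/9 − (2/9)·91 = 25.
s = Ps − Pb = 32 − 25 = 7.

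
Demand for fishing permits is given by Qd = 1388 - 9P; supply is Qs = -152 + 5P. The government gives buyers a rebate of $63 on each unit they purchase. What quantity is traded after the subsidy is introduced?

Q' = 600.5

Pre-subsidy: 1388 - 9P = -152 + 5P gives P* = 110, Q* = 398.
With the rebate, buyers effectively pay Pb = Ps − 63, where Ps is the price sellers receive.
Demand in terms of Ps becomes Qd = 1388 − 9(Ps − 63) = 1955 - 9Ps. Setting this equal to supply: 1955 - 9Ps = -152 + 5Ps, so Ps = 150.5.
Buyers pay Pb = 150.5 − 63 = 87.5; Q' = -152 + 5·150.5 = 600.5.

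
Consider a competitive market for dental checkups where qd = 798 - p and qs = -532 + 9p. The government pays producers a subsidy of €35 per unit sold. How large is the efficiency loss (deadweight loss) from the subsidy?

Deadweight loss = €551.25

Pre-subsidy: 798 - p = -532 + 9p gives p* = 133, q* = 665.
With the subsidy, sellers receive ps = pb + 35 for each unit, where pb is the price buyers pay.
Supply in terms of pb becomes qs = -532 + 9(pb + 35) = -217 + 9pb. Setting this equal to demand: 798 - pb = -217 + 9pb, so pb = 101.5.
Sellers receive ps = 101.5 + 35 = 136.5; q' = 798 − 1·101.5 = 696.5.
The subsidy expands output by 696.5 − 665 = 31.5 past the efficient level; on those units the gap between marginal cost and willingness to pay runs from 0 up to 35.
DWL = ½ × 35 × 31.5 = 551.25.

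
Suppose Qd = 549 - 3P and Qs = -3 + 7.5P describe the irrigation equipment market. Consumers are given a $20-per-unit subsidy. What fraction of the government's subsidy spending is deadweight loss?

DWL / government spending = 50/1013

Pre-subsidy: 549 - 3P = -3 + 7.5P gives P* = 368/7, Q* = 2739/7.
With the rebate, buyers effectively pay Pb = Ps − 20, where Ps is the price sellers receive.
Demand in terms of Ps becomes Qd = 549 − 3(Ps − 20) = 609 - 3Ps. Setting this equal to supply: 609 - 3Ps = -3 + 7.5Ps, so Ps = 408/7.
Buyers pay Pb = 408/7 − 20 = 268/7; Q' = -3 + 7.5·(408/7) = 3039/7.
ΔCS = ½(2739/7 + 3039/7)(368/7 − 268/7) = 288900/49; ΔPS = ½(2739/7 + 3039/7)(408/7 − 368/7) = 115560/49.
Government spending = 20 × 3039/7 = 60780/7.
DWL = ½ × 20 × (3039/7 − 2739/7) = 3000/7; fraction = (3000/7) / (60780/7) = 50/1013.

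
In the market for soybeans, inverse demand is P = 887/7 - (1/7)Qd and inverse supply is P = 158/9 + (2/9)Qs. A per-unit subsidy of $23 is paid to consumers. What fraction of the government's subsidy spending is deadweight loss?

Pre-subsidy: 887/7 - (1/7)Q = 158/9 + (2/9)Q gives Q* = 299 and P* = 84.
With the rebate, buyers effectively pay Pb = Ps − 23, where Ps is the price sellers receive.
On the curves, Pb = 887/7 - (1/7)Q and Ps = 158/9 + (2/9)Q; the wedge Ps − Pb = 23 gives 158/9 + (2/9)Q − (887/7 - (1/7)Q) = 23, so Q' = 362.
Then Pb = 887/7 − (1/7)·362 = 75 and Ps = 158/9 + (2/9)·362 = 98.
ΔCS = ½(299 + 362)(84 − 75) = 2974.5; ΔPS = ½(299 + 362)(98 − 84) = 4627.
Government spending = 23 × 362 = 8326.
DWL = ½ × 23 × (362 − 299) = 724.5; fraction = 724.5 / 8326 = 63/724.

DWL / government spending = 63/724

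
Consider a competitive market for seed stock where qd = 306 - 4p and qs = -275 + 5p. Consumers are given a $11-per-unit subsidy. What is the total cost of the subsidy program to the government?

Government cost = 7150/9

Pre-subsidy: 306 - 4p = -275 + 5p gives p* = 581/9, q* = 430/9.
With the rebate, buyers effectively pay pb = ps − 11, where ps is the price sellers receive.
Demand in terms of ps becomes qd = 306 − 4(ps − 11) = 350 - 4ps. Setting this equal to supply: 350 - 4ps = -275 + 5ps, so ps = 625/9.
Buyers pay pb = 625/9 − 11 = 526/9; q' = -275 + 5·(625/9) = 650/9.
Government outlay = subsidy × quantity = 11 × 650/9 = 7150/9.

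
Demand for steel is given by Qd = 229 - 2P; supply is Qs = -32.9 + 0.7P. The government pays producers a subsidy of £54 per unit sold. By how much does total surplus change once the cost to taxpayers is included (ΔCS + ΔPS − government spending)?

Net change in total surplus = -£756

Pre-subsidy: 229 - 2P = -32.9 + 0.7P gives P* = 97, Q* = 35.
With the subsidy, sellers receive Ps = Pb + 54 for each unit, where Pb is the price buyers pay.
Supply in terms of Pb becomes Qs = -32.9 + 0.7(Pb + 54) = 4.9 + 0.7Pb. Setting this equal to demand: 229 - 2Pb = 4.9 + 0.7Pb, so Pb = 83.
Sellers receive Ps = 83 + 54 = 137; Q' = 229 − 2·83 = 63.
ΔCS = ½(35 + 63)(97 − 83) = 686; ΔPS = ½(35 + 63)(137 − 97) = 1960.
Government spending = 54 × 63 = 3402.
Net change = 686 + 1960 − 3402 = -756. The loss equals the DWL triangle ½·54·28.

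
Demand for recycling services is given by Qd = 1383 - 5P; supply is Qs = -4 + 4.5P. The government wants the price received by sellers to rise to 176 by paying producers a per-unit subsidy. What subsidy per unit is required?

At a seller price of 176, quantity supplied is -4 + 4.5·176 = 788.
Buyers absorb 788 only when they pay Pb with 1383 − 5·Pb = 788, i.e. Pb = 119.
s = Ps − Pb = 176 − 119 = 57.

Required subsidy s = 57 per unit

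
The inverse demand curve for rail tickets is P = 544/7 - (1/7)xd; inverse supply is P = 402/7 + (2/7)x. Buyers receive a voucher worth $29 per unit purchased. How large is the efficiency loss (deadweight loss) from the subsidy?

Deadweight loss = 5887/6

Pre-subsidy: 544/7 - (1/7)x = 402/7 + (2/7)x gives x* = 142/3 and P* = 1490/21.
With the rebate, buyers effectively pay Pb = Ps − 29, where Ps is the price sellers receive.
On the curves, Pb = 544/7 - (1/7)x and Ps = 402/7 + (2/7)x; the wedge Ps − Pb = 29 gives 402/7 + (2/7)x − (544/7 - (1/7)x) = 29, so x' = 115.
Then Pb = 544/7 − (1/7)·115 = 429/7 and Ps = 402/7 + (2/7)·115 = 632/7.
The subsidy expands output by 115 − 142/3 = 203/3 past the efficient level; on those units the gap between marginal cost and willingness to pay runs from 0 up to 29.
DWL = ½ × 29 × 203/3 = 5887/6.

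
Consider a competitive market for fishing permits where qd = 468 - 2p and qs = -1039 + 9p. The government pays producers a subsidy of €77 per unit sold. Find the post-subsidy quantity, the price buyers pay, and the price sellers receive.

Pre-subsidy: 468 - 2p = -1039 + 9p gives p* = 137, q* = 194.
With the subsidy, sellers receive ps = pb + 77 for each unit, where pb is the price buyers pay.
Supply in terms of pb becomes qs = -1039 + 9(pb + 77) = -346 + 9pb. Setting this equal to demand: 468 - 2pb = -346 + 9pb, so pb = 74.
Sellers receive ps = 74 + 77 = 151; q' = 468 − 2·74 = 320.

q' = 320; buyers pay €74; sellers receive €151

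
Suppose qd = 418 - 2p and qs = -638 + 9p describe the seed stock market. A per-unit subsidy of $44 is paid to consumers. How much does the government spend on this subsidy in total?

Pre-subsidy: 418 - 2p = -638 + 9p gives p* = 96, q* = 226.
With the rebate, buyers effectively pay pb = ps − 44, where ps is the price sellers receive.
Demand in terms of ps becomes qd = 418 − 2(ps − 44) = 506 - 2ps. Setting this equal to supply: 506 - 2ps = -638 + 9ps, so ps = 104.
Buyers pay pb = 104 − 44 = 60; q' = -638 + 9·104 = 298.
Government outlay = subsidy × quantity = 44 × 298 = 13112.

Government cost = $13112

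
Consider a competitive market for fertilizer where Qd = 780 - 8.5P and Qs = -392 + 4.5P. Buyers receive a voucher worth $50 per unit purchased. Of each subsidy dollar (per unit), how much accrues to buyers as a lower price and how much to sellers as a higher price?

Pre-subsidy: 780 - 8.5P = -392 + 4.5P gives P* = 1172/13, Q* = 178/13.
With the rebate, buyers effectively pay Pb = Ps − 50, where Ps is the price sellers receive.
Demand in terms of Ps becomes Qd = 780 − 8.5(Ps − 50) = 1205 - 8.5Ps. Setting this equal to supply: 1205 - 8.5Ps = -392 + 4.5Ps, so Ps = 1597/13.
Buyers pay Pb = 1597/13 − 50 = 947/13; Q' = -392 + 4.5·(1597/13) = 4181/26.
Buyers' price falls by P* − Pb = 1172/13 − 947/13 = 225/13; sellers' price rises by Ps − P* = 1597/13 − 1172/13 = 425/13.

Buyers gain 225/13 per unit; sellers gain 425/13 per unit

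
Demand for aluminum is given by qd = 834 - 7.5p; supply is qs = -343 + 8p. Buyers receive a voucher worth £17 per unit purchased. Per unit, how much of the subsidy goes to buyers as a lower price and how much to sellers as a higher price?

Pre-subsidy: 834 - 7.5p = -343 + 8p gives p* = 2354/31, q* = 8199/31.
With the rebate, buyers effectively pay pb = ps − 17, where ps is the price sellers receive.
Demand in terms of ps becomes qd = 834 − 7.5(ps − 17) = 961.5 - 7.5ps. Setting this equal to supply: 961.5 - 7.5ps = -343 + 8ps, so ps = 2609/31.
Buyers pay pb = 2609/31 − 17 = 2082/31; q' = -343 + 8·(2609/31) = 10239/31.
Buyers' price falls by p* − pb = 2354/31 − 2082/31 = 272/31; sellers' price rises by ps − p* = 2609/31 − 2354/31 = 255/31.

Buyers gain 272/31 per unit; sellers gain 255/31 per unit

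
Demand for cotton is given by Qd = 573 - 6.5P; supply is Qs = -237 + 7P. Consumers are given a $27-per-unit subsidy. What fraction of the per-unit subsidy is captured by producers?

Producer share = 13/27

Pre-subsidy: 573 - 6.5P = -237 + 7P gives P* = 60, Q* = 183.
With the rebate, buyers effectively pay Pb = Ps − 27, where Ps is the price sellers receive.
Demand in terms of Ps becomes Qd = 573 − 6.5(Ps − 27) = 748.5 - 6.5Ps. Setting this equal to supply: 748.5 - 6.5Ps = -237 + 7Ps, so Ps = 73.
Buyers pay Pb = 73 − 27 = 46; Q' = -237 + 7·73 = 274.
Buyers' price falls by P* − Pb = 60 − 46 = 14; sellers' price rises by Ps − P* = 73 − 60 = 13.
So producers capture 13/27 = 13/27 of each unit of subsidy.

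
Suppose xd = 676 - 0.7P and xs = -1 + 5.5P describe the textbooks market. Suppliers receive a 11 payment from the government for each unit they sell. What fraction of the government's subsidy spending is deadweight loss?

Pre-subsidy: 676 - 0.7P = -1 + 5.5P gives P* = 3385/31, x* = 37173/62.
With the subsidy, sellers receive Ps = Pb + 11 for each unit, where Pb is the price buyers pay.
Supply in terms of Pb becomes xs = -1 + 5.5(Pb + 11) = 59.5 + 5.5Pb. Setting this equal to demand: 676 - 0.7Pb = 59.5 + 5.5Pb, so Pb = 6165/62.
Sellers receive Ps = 6165/62 + 11 = 6847/62; x' = 676 − 0.7·(6165/62) = 75193/124.
ΔCS = ½(37173/62 + 75193/124)(3385/31 − 6165/62) = 90471095/15376; ΔPS = ½(37173/62 + 75193/124)(6847/62 − 3385/31) = 11514503/15376.
Government spending = 11 × 75193/124 = 827123/124.
DWL = ½ × 11 × (75193/124 − 37173/62) = 9317/248; fraction = (9317/248) / (827123/124) = 847/150386.

DWL / government spending = 847/150386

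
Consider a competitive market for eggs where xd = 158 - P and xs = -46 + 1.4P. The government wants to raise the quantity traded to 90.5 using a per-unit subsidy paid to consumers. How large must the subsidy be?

Required subsidy s = 30 per unit

At x = 90.5, invert demand for the buyer price: Pb = (158 − 90.5)/1 = 67.5; invert supply for the seller price: Ps = (90.5 − (-46))/1.4 = 97.5.
The subsidy must fill the gap: s = Ps − Pb = 97.5 − 67.5 = 30.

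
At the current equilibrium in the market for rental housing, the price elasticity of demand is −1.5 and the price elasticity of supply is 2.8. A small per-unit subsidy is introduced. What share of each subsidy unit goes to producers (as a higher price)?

Producer share = 15/43

For a small subsidy around the equilibrium, the benefit split depends on the relative slopes, which at a point are proportional to the elasticities.
Buyer share = εs/(εs + |εd|) = 2.8/(2.8 + 1.5) = 28/43; seller share = |εd|/(εs + |εd|) = 15/43.
So producers capture 15/43 of the subsidy.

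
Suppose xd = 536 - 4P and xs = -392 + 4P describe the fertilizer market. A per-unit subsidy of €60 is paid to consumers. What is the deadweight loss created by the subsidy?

Deadweight loss = €3600

Pre-subsidy: 536 - 4P = -392 + 4P gives P* = 116, x* = 72.
With the rebate, buyers effectively pay Pb = Ps − 60, where Ps is the price sellers receive.
Demand in terms of Ps becomes xd = 536 − 4(Ps − 60) = 776 - 4Ps. Setting this equal to supply: 776 - 4Ps = -392 + 4Ps, so Ps = 146.
Buyers pay Pb = 146 − 60 = 86; x' = -392 + 4·146 = 192.
The subsidy expands output by 192 − 72 = 120 past the efficient level; on those units the gap between marginal cost and willingness to pay runs from 0 up to 60.
DWL = ½ × 60 × 120 = 3600.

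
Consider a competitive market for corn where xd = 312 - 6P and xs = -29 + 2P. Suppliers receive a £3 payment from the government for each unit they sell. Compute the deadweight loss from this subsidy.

Pre-subsidy: 312 - 6P = -29 + 2P gives P* = 42.625, x* = 56.25.
With the subsidy, sellers receive Ps = Pb + 3 for each unit, where Pb is the price buyers pay.
Supply in terms of Pb becomes xs = -29 + 2(Pb + 3) = -23 + 2Pb. Setting this equal to demand: 312 - 6Pb = -23 + 2Pb, so Pb = 41.875.
Sellers receive Ps = 41.875 + 3 = 44.875; x' = 312 − 6·41.875 = 60.75.
The subsidy expands output by 60.75 − 56.25 = 4.5 past the efficient level; on those units the gap between marginal cost and willingness to pay runs from 0 up to 3.
DWL = ½ × 3 × 4.5 = 6.75.

Deadweight loss = £6.75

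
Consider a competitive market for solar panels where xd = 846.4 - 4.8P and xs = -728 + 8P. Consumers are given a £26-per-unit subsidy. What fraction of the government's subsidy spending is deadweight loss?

DWL / government spending = 39/334

Pre-subsidy: 846.4 - 4.8P = -728 + 8P gives P* = 123, x* = 256.
With the rebate, buyers effectively pay Pb = Ps − 26, where Ps is the price sellers receive.
Demand in terms of Ps becomes xd = 846.4 − 4.8(Ps − 26) = 971.2 - 4.8Ps. Setting this equal to supply: 971.2 - 4.8Ps = -728 + 8Ps, so Ps = 132.75.
Buyers pay Pb = 132.75 − 26 = 106.75; x' = -728 + 8·132.75 = 334.
ΔCS = ½(256 + 334)(123 − 106.75) = 4793.75; ΔPS = ½(256 + 334)(132.75 − 123) = 2876.25.
Government spending = 26 × 334 = 8684.
DWL = ½ × 26 × (334 − 256) = 1014; fraction = 1014 / 8684 = 39/334.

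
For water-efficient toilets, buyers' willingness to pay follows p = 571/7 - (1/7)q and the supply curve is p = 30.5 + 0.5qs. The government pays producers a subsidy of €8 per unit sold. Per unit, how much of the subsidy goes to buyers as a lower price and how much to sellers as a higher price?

Buyers gain 16/9 per unit; sellers gain 56/9 per unit

Pre-subsidy: 571/7 - (1/7)q = 30.5 + 0.5q gives q* = 715/9 and p* = 632/9.
With the subsidy, sellers receive ps = pb + 8 for each unit, where pb is the price buyers pay.
On the curves, pb = 571/7 - (1/7)q and ps = 30.5 + 0.5q; the wedge ps − pb = 8 gives 30.5 + 0.5q − (571/7 - (1/7)q) = 8, so q' = 827/9.
Then pb = 571/7 − (1/7)·(827/9) = 616/9 and ps = 30.5 + 0.5·(827/9) = 688/9.
Buyers' price falls by p* − pb = 632/9 − 616/9 = 16/9; sellers' price rises by ps − p* = 688/9 − 632/9 = 56/9.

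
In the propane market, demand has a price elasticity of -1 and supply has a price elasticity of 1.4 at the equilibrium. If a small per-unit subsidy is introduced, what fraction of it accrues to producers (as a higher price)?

For a small subsidy around the equilibrium, the benefit split depends on the relative slopes, which at a point are proportional to the elasticities.
Buyer share = εs/(εs + |εd|) = 1.4/(1.4 + 1) = 7/12; seller share = |εd|/(εs + |εd|) = 5/12.
So producers capture 5/12 of the subsidy.

Producer share = 5/12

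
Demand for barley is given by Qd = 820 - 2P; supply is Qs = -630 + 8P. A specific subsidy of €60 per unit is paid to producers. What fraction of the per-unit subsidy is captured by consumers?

Consumer share = 0.8

Pre-subsidy: 820 - 2P = -630 + 8P gives P* = 145, Q* = 530.
With the subsidy, sellers receive Ps = Pb + 60 for each unit, where Pb is the price buyers pay.
Supply in terms of Pb becomes Qs = -630 + 8(Pb + 60) = -150 + 8Pb. Setting this equal to demand: 820 - 2Pb = -150 + 8Pb, so Pb = 97.
Sellers receive Ps = 97 + 60 = 157; Q' = 820 − 2·97 = 626.
Buyers' price falls by P* − Pb = 145 − 97 = 48; sellers' price rises by Ps − P* = 157 − 145 = 12.
So consumers capture 48/60 = 0.8 of each unit of subsidy.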